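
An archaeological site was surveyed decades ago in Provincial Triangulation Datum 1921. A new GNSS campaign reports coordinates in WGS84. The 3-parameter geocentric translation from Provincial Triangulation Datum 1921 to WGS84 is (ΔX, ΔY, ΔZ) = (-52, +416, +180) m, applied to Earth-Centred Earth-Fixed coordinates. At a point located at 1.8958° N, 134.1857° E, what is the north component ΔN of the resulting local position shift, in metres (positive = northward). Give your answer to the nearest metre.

The local north axis is (−sin φ cos λ, −sin φ sin λ, cos φ), giving ΔN = -1.199 − 9.869 + 179.901 = 168.83 m.

ΔN = 169 m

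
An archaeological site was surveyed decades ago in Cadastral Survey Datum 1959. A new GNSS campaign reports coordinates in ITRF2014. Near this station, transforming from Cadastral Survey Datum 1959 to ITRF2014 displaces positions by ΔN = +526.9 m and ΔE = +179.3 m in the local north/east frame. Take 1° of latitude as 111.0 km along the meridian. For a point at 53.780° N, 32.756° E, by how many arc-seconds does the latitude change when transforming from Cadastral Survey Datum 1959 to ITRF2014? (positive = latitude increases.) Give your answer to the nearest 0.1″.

1° of latitude = 111.0 km, so Δφ = 526.9 / 111000 = 0.0047468° = 17.089″.

Δφ = 17.1″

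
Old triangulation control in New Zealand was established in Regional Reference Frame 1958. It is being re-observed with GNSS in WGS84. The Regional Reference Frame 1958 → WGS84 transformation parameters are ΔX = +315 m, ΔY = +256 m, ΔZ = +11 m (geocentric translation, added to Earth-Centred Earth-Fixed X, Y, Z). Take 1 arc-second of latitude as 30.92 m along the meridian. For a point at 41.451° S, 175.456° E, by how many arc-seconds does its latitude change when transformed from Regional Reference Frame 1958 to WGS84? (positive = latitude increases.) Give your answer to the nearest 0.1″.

sin φ = -0.661979, cos φ = 0.749522, sin λ = 0.079225, cos λ = -0.996857.
North component: ΔN = −sin φ cos λ·ΔX − sin φ sin λ·ΔY + cos φ·ΔZ = −(-0.661979)(-0.996857)(315) − (-0.661979)(0.079225)(256) + (0.749522)(11) = -186.20 m.
1° of latitude spans 3600 × 30.92 = 111312 m, so Δφ = -186.20 / 111312 × 3600 = -6.022″.

Δφ = -6.0″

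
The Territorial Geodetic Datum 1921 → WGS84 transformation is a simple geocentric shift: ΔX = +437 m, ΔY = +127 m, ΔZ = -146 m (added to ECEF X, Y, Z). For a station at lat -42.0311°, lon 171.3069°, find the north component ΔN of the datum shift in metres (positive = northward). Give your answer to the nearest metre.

The local north axis is (−sin φ cos λ, −sin φ sin λ, cos φ), giving ΔN = -289.225 + 12.852 − 108.446 = -384.82 m.

ΔN = -385 m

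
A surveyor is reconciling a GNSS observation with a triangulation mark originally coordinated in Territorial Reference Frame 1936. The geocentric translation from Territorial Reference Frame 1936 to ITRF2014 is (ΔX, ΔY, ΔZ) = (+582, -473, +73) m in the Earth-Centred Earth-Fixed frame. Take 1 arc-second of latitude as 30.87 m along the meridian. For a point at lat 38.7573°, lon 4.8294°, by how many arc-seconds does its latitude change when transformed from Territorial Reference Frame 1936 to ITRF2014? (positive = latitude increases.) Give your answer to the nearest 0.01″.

sin φ = 0.626023, cos φ = 0.779805, sin λ = 0.084189, cos λ = 0.996450.
North component: ΔN = −sin φ cos λ·ΔX − sin φ sin λ·ΔY + cos φ·ΔZ = −(0.626023)(0.996450)(582) − (0.626023)(0.084189)(-473) + (0.779805)(73) = -281.20 m.
1° of latitude spans 3600 × 30.87 = 111132 m, so Δφ = -281.20 / 111132 × 3600 = -9.109″.

Δφ = -9.11″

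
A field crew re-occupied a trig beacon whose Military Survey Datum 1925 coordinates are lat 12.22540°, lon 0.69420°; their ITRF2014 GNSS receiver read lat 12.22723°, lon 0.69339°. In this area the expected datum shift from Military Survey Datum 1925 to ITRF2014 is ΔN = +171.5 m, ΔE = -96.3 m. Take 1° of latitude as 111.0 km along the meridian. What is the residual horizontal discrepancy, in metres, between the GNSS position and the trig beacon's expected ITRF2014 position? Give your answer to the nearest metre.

Observed coordinate differences: Δφ = +0.00183°, Δλ = -0.00081°.
Converting to metres (1° lat = 111000 m, cos φ = 0.977322): observed ΔN = 203.1 m, observed ΔE = -87.9 m.
Subtracting the expected shift leaves a residual of 203.1 − (171.5) = 31.6 m north and -87.9 − (-96.3) = 8.4 m east.
Residual distance = √(31.6² + 8.4²) = 32.7 m.

33 m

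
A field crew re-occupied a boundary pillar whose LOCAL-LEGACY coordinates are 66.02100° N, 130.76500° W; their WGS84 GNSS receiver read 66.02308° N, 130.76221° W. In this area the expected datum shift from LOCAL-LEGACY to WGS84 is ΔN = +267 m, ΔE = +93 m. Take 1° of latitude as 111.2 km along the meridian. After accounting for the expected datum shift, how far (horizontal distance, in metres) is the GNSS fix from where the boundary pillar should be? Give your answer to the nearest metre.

Observed coordinate differences: Δφ = +0.00208°, Δλ = +0.00279°.
Converting to metres (1° lat = 111200 m, cos φ = 0.406402): observed ΔN = 231.3 m, observed ΔE = 126.1 m.
Subtracting the expected shift leaves a residual of 231.3 − (267) = -35.7 m north and 126.1 − (93) = 33.1 m east.
Residual distance = √((-35.7)² + 33.1²) = 48.7 m.

49 m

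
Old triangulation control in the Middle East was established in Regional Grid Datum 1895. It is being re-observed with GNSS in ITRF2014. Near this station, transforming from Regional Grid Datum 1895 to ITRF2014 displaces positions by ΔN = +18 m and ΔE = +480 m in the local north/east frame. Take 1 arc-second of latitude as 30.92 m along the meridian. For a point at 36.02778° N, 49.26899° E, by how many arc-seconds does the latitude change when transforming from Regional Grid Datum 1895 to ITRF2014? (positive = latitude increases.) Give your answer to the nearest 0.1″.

Δφ = 0.6″

1″ of latitude = 30.92 m, so Δφ = 18.0 / 30.92 = 0.582″.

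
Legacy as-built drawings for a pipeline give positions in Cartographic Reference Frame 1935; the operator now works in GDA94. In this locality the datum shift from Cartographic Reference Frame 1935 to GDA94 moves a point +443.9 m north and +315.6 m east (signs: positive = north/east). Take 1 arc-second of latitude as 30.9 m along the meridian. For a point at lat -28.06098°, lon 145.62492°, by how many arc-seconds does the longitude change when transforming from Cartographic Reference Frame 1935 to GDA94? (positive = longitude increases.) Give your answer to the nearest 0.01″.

At latitude -28.06098°, cos φ = 0.882447.
1″ of longitude at this latitude = 30.90 × cos φ = 27.2676 m, so Δλ = 315.6 / 27.2676 = 11.574″.

Δλ = 11.57″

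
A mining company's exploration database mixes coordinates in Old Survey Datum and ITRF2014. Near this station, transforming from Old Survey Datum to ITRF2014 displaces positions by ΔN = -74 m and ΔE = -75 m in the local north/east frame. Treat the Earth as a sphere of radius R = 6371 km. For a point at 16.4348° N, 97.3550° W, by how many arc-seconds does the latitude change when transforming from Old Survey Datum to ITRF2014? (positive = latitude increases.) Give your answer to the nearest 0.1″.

On a sphere of radius R, 1 rad of latitude = R, so Δφ = ΔN / R = -74.0 / 6371000 = -1.1615e-05 rad = -2.396″.

Δφ = -2.4″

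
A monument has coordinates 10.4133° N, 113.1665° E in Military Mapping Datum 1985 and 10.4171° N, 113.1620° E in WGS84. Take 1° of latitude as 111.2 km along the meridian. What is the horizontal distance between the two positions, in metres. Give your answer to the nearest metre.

Δφ = 10.4171° − 10.4133° = +0.0038°; Δλ = 113.1620° − 113.1665° = -0.0045°.
ΔN = Δφ × 111200 = 422.6 m; ΔE = Δλ × 111200 × cos(10.4133°) = -0.0045 × 111200 × 0.983530 = -492.2 m.
Distance = √(ΔE² + ΔN²) = √((-492.2)² + 422.6²) = 648.7 m.

649 m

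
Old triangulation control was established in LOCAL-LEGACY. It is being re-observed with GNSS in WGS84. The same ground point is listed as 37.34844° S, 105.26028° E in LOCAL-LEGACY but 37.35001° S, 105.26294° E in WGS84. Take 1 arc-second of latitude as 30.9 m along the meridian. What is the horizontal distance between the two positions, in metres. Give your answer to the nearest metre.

293 m

Δφ = -37.35001° − -37.34844° = -0.00157°; Δλ = 105.26294° − 105.26028° = +0.00266°.
1° of latitude = 3600 × 30.90 = 111240 m.
ΔN = Δφ × 111240 = -174.6 m; ΔE = Δλ × 111240 × cos(-37.34844°) = +0.00266 × 111240 × 0.794961 = 235.2 m.
Distance = √(ΔE² + ΔN²) = √(235.2² + (-174.6)²) = 293.0 m.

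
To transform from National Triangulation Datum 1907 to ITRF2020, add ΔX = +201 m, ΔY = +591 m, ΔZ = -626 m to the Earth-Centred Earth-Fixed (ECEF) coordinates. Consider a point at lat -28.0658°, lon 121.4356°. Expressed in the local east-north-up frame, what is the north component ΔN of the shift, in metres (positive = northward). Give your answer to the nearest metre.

ΔN = -364 m

At φ = -28.0658°, λ = 121.4356°: sin φ = -0.470485, cos φ = 0.882408, sin λ = 0.853227, cos λ = -0.521540.
ΔN = −sin φ cos λ·ΔX − sin φ sin λ·ΔY + cos φ·ΔZ = −(-0.470485)(-0.521540)(201) − (-0.470485)(0.853227)(591) + (0.882408)(-626) = -364.46 m.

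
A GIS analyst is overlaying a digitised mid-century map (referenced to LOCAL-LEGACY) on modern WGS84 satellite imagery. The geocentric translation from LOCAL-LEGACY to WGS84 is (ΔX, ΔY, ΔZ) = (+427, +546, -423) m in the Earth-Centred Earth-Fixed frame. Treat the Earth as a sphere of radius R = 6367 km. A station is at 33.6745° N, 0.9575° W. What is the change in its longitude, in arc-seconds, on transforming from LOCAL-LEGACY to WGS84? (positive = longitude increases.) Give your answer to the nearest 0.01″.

Δλ = 21.53″

sin φ = 0.554474, cos φ = 0.832201, sin λ = -0.016711, cos λ = 0.999860.
East component: ΔE = −sin λ·ΔX + cos λ·ΔY = −(-0.016711)(427) + (0.999860)(546) = 553.06 m.
1° of latitude spans πR/180 = 111125 m; at latitude φ, 1° of longitude spans that × cos φ = 92478.4 m, so Δλ = 553.06 / 92478.4 × 3600 = 21.529″.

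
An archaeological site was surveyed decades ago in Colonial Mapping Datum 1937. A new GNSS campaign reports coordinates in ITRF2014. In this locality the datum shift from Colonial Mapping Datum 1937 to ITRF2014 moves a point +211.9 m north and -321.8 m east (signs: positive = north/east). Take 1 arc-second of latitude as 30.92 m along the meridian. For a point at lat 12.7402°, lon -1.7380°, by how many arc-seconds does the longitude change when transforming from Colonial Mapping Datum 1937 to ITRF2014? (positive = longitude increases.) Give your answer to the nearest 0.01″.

At latitude 12.7402°, cos φ = 0.975380.
1″ of longitude at this latitude = 30.92 × cos φ = 30.1588 m, so Δλ = -321.8 / 30.1588 = -10.670″.

Δλ = -10.67″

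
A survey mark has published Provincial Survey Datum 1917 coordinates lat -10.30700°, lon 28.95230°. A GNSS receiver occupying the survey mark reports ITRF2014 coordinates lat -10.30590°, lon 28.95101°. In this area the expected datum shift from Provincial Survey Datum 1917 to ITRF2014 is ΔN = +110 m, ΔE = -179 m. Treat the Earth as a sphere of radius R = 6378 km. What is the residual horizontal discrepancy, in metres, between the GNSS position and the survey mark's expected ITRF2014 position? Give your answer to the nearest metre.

40 m

Observed coordinate differences: Δφ = +0.00110°, Δλ = -0.00129°.
Converting to metres (1° lat = 111317 m, cos φ = 0.983863): observed ΔN = 122.4 m, observed ΔE = -141.3 m.
Subtracting the expected shift leaves a residual of 122.4 − (110) = 12.4 m north and -141.3 − (-179) = 37.7 m east.
Residual distance = √(12.4² + 37.7²) = 39.7 m.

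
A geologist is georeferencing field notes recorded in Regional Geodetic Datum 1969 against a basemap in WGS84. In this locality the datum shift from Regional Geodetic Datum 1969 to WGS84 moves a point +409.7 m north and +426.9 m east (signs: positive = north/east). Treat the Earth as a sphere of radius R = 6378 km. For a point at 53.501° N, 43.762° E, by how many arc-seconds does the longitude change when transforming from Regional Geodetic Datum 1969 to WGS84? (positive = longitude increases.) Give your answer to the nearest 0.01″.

At latitude 53.501°, cos φ = 0.594809.
One radian of longitude at latitude φ spans R cos φ, so Δλ = ΔE / (R cos φ) = 426.9 / (6378000 × 0.594809) = 1.1253e-04 rad = 23.211″.

Δλ = 23.21″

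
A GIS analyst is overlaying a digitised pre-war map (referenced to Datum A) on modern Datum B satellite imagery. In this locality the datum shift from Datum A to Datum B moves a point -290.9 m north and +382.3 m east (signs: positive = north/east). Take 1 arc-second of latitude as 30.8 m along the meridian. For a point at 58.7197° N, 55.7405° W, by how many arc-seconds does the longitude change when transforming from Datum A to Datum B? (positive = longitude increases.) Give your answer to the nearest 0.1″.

At latitude 58.7197°, cos φ = 0.519225.
1″ of longitude at this latitude = 30.80 × cos φ = 15.9921 m, so Δλ = 382.3 / 15.9921 = 23.905″.

Δλ = 23.9″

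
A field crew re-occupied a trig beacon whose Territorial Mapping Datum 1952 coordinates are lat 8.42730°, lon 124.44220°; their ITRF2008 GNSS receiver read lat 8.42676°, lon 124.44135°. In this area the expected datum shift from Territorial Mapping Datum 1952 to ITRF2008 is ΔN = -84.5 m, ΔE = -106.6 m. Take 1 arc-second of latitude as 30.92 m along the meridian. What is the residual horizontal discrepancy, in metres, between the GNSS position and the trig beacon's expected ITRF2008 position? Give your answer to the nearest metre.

28 m

Observed coordinate differences: Δφ = -0.00054°, Δλ = -0.00085°.
Converting to metres (1° lat = 111312 m, cos φ = 0.989203): observed ΔN = -60.1 m, observed ΔE = -93.6 m.
Subtracting the expected shift leaves a residual of -60.1 − (-84.5) = 24.4 m north and -93.6 − (-106.6) = 13.0 m east.
Residual distance = √(24.4² + 13.0²) = 27.6 m.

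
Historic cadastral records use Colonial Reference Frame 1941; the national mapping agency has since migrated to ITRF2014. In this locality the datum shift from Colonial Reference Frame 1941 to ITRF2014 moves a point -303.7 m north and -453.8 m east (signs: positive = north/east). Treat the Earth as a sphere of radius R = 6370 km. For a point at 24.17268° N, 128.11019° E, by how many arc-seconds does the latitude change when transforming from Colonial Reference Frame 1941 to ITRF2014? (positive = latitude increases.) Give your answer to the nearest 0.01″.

On a sphere of radius R, 1 rad of latitude = R, so Δφ = ΔN / R = -303.7 / 6370000 = -4.7677e-05 rad = -9.834″.

Δφ = -9.83″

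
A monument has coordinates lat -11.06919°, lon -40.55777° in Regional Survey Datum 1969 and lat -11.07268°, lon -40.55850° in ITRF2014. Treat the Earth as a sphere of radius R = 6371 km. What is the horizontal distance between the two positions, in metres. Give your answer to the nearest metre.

396 m

Δφ = -11.07268° − -11.06919° = -0.00349°; Δλ = -40.55850° − -40.55777° = -0.00073°.
1° along a meridian = πR/180 = 111195 m.
ΔN = Δφ × 111195 = -388.1 m; ΔE = Δλ × 111195 × cos(-11.06919°) = -0.00073 × 111195 × 0.981396 = -79.7 m.
Distance = √(ΔE² + ΔN²) = √((-79.7)² + (-388.1)²) = 396.2 m.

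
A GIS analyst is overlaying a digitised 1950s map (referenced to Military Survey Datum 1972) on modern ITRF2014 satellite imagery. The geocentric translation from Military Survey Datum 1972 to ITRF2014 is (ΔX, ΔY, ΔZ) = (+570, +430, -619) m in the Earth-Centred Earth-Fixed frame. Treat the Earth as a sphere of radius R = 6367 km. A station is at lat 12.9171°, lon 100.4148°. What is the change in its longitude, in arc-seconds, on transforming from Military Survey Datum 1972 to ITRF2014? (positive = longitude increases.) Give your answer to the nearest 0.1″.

Δλ = -21.2″

sin φ = 0.223541, cos φ = 0.974695, sin λ = 0.983525, cos λ = -0.180773.
East component: ΔE = −sin λ·ΔX + cos λ·ΔY = −(0.983525)(570) + (-0.180773)(430) = -638.34 m.
1° of latitude spans πR/180 = 111125 m; at latitude φ, 1° of longitude spans that × cos φ = 108313.0 m, so Δλ = -638.34 / 108313.0 × 3600 = -21.217″.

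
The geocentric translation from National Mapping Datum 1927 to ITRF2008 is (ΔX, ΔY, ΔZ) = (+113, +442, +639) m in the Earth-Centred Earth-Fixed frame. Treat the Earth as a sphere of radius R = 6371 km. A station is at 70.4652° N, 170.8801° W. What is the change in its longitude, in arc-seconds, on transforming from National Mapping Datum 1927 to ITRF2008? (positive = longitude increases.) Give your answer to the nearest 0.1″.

sin φ = 0.942439, cos φ = 0.334379, sin λ = -0.158501, cos λ = -0.987359.
East component: ΔE = −sin λ·ΔX + cos λ·ΔY = −(-0.158501)(113) + (-0.987359)(442) = -418.50 m.
1° of latitude spans πR/180 = 111195 m; at latitude φ, 1° of longitude spans that × cos φ = 37181.3 m, so Δλ = -418.50 / 37181.3 × 3600 = -40.521″.

Δλ = -40.5″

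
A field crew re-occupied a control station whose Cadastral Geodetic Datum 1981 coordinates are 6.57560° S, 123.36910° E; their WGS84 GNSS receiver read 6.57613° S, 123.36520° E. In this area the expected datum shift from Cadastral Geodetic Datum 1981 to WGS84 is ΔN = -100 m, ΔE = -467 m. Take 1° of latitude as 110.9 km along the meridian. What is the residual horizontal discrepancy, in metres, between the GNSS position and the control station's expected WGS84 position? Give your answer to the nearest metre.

56 m

Observed coordinate differences: Δφ = -0.00053°, Δλ = -0.00390°.
Converting to metres (1° lat = 110900 m, cos φ = 0.993422): observed ΔN = -58.8 m, observed ΔE = -429.7 m.
Subtracting the expected shift leaves a residual of -58.8 − (-100) = 41.2 m north and -429.7 − (-467) = 37.3 m east.
Residual distance = √(41.2² + 37.3²) = 55.6 m.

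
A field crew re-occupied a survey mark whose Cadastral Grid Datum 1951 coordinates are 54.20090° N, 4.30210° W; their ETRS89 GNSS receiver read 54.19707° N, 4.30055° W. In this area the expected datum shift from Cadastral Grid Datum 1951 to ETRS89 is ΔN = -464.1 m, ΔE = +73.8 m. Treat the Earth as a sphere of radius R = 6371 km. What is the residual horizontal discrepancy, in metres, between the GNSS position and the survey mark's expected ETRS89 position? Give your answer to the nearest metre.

47 m

Observed coordinate differences: Δφ = -0.00383°, Δλ = +0.00155°.
Converting to metres (1° lat = 111195 m, cos φ = 0.584945): observed ΔN = -425.9 m, observed ΔE = 100.8 m.
Subtracting the expected shift leaves a residual of -425.9 − (-464.1) = 38.2 m north and 100.8 − (73.8) = 27.0 m east.
Residual distance = √(38.2² + 27.0²) = 46.8 m.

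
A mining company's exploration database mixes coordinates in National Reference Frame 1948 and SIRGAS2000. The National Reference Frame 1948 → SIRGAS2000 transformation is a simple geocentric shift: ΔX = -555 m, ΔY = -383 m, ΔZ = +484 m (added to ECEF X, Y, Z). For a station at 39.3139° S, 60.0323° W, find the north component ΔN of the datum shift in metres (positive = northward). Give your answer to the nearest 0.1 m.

At φ = -39.3139°, λ = -60.0323°: sin φ = -0.633569, cos φ = 0.773687, sin λ = -0.866307, cos λ = 0.499512.
ΔN = −sin φ cos λ·ΔX − sin φ sin λ·ΔY + cos φ·ΔZ = −(-0.633569)(0.499512)(-555) − (-0.633569)(-0.866307)(-383) + (0.773687)(484) = 409.04 m.

ΔN = 409.0 m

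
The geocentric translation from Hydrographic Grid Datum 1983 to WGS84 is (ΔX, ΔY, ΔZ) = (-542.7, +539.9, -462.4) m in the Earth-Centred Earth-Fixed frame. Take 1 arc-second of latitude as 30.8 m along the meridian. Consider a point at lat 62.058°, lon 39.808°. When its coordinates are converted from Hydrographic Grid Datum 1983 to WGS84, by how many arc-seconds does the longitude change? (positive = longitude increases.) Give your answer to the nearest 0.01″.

Δλ = 52.81″

sin φ = 0.883422, cos φ = 0.468578, sin λ = 0.640217, cos λ = 0.768194.
East component: ΔE = −sin λ·ΔX + cos λ·ΔY = −(0.640217)(-542.7) + (0.768194)(539.9) = 762.19 m.
1° of latitude spans 3600 × 30.80 = 110880 m; at latitude φ, 1° of longitude spans that × cos φ = 51955.9 m, so Δλ = 762.19 / 51955.9 × 3600 = 52.812″.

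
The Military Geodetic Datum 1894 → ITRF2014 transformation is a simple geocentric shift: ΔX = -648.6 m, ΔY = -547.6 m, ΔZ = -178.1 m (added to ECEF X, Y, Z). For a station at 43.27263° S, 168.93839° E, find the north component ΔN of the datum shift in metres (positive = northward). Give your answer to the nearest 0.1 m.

ΔN = 234.6 m

The local north axis is (−sin φ cos λ, −sin φ sin λ, cos φ), giving ΔN = 436.336 − 72.019 − 129.675 = 234.64 m.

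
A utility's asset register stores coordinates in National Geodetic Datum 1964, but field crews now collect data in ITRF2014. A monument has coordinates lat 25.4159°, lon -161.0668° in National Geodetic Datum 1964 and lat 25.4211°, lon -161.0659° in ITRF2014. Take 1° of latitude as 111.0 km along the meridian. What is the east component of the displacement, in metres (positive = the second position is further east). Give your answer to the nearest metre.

Δφ = 25.4211° − 25.4159° = +0.0052°; Δλ = -161.0659° − -161.0668° = +0.0009°.
ΔN = Δφ × 111000 = 577.2 m; ΔE = Δλ × 111000 × cos(25.4159°) = +0.0009 × 111000 × 0.903216 = 90.2 m.

ΔE = 90 m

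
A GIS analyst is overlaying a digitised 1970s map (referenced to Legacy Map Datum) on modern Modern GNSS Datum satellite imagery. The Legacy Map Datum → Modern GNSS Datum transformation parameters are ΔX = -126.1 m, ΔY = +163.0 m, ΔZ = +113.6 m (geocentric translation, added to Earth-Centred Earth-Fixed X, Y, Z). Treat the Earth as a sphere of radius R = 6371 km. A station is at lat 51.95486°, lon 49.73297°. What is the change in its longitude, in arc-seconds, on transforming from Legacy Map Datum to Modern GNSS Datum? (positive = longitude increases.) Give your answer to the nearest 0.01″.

sin φ = 0.787525, cos φ = 0.616282, sin λ = 0.763040, cos λ = 0.646351.
East component: ΔE = −sin λ·ΔX + cos λ·ΔY = −(0.763040)(-126.1) + (0.646351)(163.0) = 201.57 m.
1° of latitude spans πR/180 = 111195 m; at latitude φ, 1° of longitude spans that × cos φ = 68527.4 m, so Δλ = 201.57 / 68527.4 × 3600 = 10.589″.

Δλ = 10.59″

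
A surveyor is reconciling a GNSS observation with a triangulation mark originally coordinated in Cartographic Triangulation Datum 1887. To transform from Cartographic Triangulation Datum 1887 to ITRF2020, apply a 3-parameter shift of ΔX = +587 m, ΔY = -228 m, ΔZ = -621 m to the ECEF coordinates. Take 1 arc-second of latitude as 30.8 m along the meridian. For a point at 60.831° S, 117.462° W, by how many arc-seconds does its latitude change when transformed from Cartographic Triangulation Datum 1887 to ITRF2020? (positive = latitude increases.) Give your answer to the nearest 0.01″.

Δφ = -11.77″

sin φ = -0.873186, cos φ = 0.487387, sin λ = -0.887317, cos λ = -0.461160.
North component: ΔN = −sin φ cos λ·ΔX − sin φ sin λ·ΔY + cos φ·ΔZ = −(-0.873186)(-0.461160)(587) − (-0.873186)(-0.887317)(-228) + (0.487387)(-621) = -362.39 m.
1° of latitude spans 3600 × 30.80 = 110880 m, so Δφ = -362.39 / 110880 × 3600 = -11.766″.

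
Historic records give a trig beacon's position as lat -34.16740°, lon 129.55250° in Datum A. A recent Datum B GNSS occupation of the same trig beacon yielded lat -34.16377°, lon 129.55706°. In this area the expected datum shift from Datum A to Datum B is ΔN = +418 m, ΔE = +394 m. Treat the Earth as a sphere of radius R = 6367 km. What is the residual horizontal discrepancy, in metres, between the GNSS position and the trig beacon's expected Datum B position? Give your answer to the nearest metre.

29 m

Observed coordinate differences: Δφ = +0.00363°, Δλ = +0.00456°.
Converting to metres (1° lat = 111125 m, cos φ = 0.827400): observed ΔN = 403.4 m, observed ΔE = 419.3 m.
Subtracting the expected shift leaves a residual of 403.4 − (418) = -14.6 m north and 419.3 − (394) = 25.3 m east.
Residual distance = √((-14.6)² + 25.3²) = 29.2 m.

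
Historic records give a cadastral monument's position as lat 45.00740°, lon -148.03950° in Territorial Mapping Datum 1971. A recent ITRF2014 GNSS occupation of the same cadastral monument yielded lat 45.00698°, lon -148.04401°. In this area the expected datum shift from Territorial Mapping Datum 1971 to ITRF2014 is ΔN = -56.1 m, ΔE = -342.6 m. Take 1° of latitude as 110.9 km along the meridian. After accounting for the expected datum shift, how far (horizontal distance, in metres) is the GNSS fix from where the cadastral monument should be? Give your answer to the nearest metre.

Observed coordinate differences: Δφ = -0.00042°, Δλ = -0.00451°.
Converting to metres (1° lat = 110900 m, cos φ = 0.707015): observed ΔN = -46.6 m, observed ΔE = -353.6 m.
Subtracting the expected shift leaves a residual of -46.6 − (-56.1) = 9.5 m north and -353.6 − (-342.6) = -11.0 m east.
Residual distance = √(9.5² + (-11.0)²) = 14.6 m.

15 m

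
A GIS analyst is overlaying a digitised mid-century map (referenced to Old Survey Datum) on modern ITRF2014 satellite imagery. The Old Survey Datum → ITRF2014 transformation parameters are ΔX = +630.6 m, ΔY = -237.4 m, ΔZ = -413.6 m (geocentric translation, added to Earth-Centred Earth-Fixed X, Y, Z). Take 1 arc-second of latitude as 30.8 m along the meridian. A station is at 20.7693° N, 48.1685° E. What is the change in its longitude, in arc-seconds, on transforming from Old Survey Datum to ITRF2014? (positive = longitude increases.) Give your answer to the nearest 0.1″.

Δλ = -21.8″

sin φ = 0.354606, cos φ = 0.935016, sin λ = 0.745109, cos λ = 0.666942.
East component: ΔE = −sin λ·ΔX + cos λ·ΔY = −(0.745109)(630.6) + (0.666942)(-237.4) = -628.20 m.
1° of latitude spans 3600 × 30.80 = 110880 m; at latitude φ, 1° of longitude spans that × cos φ = 103674.6 m, so Δλ = -628.20 / 103674.6 × 3600 = -21.814″.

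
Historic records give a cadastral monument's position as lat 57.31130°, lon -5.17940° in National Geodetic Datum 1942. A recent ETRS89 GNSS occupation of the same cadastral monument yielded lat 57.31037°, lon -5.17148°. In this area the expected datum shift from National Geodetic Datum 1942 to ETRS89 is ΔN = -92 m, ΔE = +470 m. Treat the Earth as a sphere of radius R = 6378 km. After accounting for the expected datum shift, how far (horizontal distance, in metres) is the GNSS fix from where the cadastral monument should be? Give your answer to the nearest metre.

Observed coordinate differences: Δφ = -0.00093°, Δλ = +0.00792°.
Converting to metres (1° lat = 111317 m, cos φ = 0.540074): observed ΔN = -103.5 m, observed ΔE = 476.1 m.
Subtracting the expected shift leaves a residual of -103.5 − (-92) = -11.5 m north and 476.1 − (470) = 6.1 m east.
Residual distance = √((-11.5)² + 6.1²) = 13.1 m.

13 m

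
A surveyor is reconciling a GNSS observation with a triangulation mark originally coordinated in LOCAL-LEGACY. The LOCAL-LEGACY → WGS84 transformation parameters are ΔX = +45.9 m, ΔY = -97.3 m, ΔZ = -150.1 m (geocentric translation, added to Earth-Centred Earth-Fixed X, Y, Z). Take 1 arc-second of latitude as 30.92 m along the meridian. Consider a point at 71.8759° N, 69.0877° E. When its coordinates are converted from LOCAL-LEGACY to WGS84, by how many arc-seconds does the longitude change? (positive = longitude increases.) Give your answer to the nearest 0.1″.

sin φ = 0.950385, cos φ = 0.311076, sin λ = 0.934128, cos λ = 0.356939.
East component: ΔE = −sin λ·ΔX + cos λ·ΔY = −(0.934128)(45.9) + (0.356939)(-97.3) = -77.61 m.
1° of latitude spans 3600 × 30.92 = 111312 m; at latitude φ, 1° of longitude spans that × cos φ = 34626.5 m, so Δλ = -77.61 / 34626.5 × 3600 = -8.068″.

Δλ = -8.1″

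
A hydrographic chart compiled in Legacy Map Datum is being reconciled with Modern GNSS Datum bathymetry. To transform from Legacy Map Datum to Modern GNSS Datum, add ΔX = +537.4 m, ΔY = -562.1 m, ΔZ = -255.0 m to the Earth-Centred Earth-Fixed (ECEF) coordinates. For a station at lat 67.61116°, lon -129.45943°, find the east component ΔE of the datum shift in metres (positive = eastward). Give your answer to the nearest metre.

ΔE = 772 m

At φ = 67.61116°, λ = -129.45943°: sin φ = 0.924620, cos φ = 0.380890, sin λ = -0.772075, cos λ = -0.635532.
ΔE = −sin λ·ΔX + cos λ·ΔY = −(-0.772075)·(537.4) + (-0.635532)·(-562.1) = 772.15 m.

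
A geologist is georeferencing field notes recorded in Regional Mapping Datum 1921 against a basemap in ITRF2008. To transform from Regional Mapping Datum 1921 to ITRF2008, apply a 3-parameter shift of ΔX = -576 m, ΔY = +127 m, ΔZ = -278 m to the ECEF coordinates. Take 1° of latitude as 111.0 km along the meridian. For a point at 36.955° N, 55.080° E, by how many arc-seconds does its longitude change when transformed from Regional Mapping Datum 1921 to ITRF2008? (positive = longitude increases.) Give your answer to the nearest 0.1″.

Δλ = 22.1″

sin φ = 0.601188, cos φ = 0.799108, sin λ = 0.819952, cos λ = 0.572432.
East component: ΔE = −sin λ·ΔX + cos λ·ΔY = −(0.819952)(-576) + (0.572432)(127) = 544.99 m.
1° of latitude spans 111000 m; at latitude φ, 1° of longitude spans that × cos φ = 88701.0 m, so Δλ = 544.99 / 88701.0 × 3600 = 22.119″.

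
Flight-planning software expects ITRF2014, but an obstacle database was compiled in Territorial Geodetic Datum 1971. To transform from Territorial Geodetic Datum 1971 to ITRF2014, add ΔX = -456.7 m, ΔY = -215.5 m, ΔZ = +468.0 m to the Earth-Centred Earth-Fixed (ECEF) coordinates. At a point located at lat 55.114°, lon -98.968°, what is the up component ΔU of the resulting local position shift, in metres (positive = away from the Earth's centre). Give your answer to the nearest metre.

ΔU = 546 m

The local up (radial) axis is (cos φ cos λ, cos φ sin λ, sin φ), giving ΔU = 40.718 + 121.748 + 383.896 = 546.36 m.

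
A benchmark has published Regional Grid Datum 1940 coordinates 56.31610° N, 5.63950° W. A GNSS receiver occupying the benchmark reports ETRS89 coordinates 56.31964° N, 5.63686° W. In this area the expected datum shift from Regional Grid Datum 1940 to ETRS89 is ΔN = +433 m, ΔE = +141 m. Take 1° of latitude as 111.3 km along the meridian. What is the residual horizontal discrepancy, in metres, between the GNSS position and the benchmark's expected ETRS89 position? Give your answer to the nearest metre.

45 m

Observed coordinate differences: Δφ = +0.00354°, Δλ = +0.00264°.
Converting to metres (1° lat = 111300 m, cos φ = 0.554611): observed ΔN = 394.0 m, observed ΔE = 163.0 m.
Subtracting the expected shift leaves a residual of 394.0 − (433) = -39.0 m north and 163.0 − (141) = 22.0 m east.
Residual distance = √((-39.0)² + 22.0²) = 44.8 m.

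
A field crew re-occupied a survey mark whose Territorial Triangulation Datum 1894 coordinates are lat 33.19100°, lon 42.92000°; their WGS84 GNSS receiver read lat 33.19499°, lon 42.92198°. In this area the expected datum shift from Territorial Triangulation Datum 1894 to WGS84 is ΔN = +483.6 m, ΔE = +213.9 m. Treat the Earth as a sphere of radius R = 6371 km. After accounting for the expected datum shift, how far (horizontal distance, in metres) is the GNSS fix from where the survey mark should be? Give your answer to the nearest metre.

Observed coordinate differences: Δφ = +0.00399°, Δλ = +0.00198°.
Converting to metres (1° lat = 111195 m, cos φ = 0.836850): observed ΔN = 443.7 m, observed ΔE = 184.2 m.
Subtracting the expected shift leaves a residual of 443.7 − (483.6) = -39.9 m north and 184.2 − (213.9) = -29.7 m east.
Residual distance = √((-39.9)² + (-29.7)²) = 49.7 m.

50 m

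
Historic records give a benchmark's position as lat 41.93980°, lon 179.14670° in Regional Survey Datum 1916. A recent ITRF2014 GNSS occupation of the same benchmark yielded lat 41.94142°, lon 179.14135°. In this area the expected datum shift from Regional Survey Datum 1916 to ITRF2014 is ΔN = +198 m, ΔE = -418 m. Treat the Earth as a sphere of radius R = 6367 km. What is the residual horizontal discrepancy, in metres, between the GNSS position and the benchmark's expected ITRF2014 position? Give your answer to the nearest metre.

Observed coordinate differences: Δφ = +0.00162°, Δλ = -0.00535°.
Converting to metres (1° lat = 111125 m, cos φ = 0.743847): observed ΔN = 180.0 m, observed ΔE = -442.2 m.
Subtracting the expected shift leaves a residual of 180.0 − (198) = -18.0 m north and -442.2 − (-418) = -24.2 m east.
Residual distance = √((-18.0)² + (-24.2)²) = 30.2 m.

30 m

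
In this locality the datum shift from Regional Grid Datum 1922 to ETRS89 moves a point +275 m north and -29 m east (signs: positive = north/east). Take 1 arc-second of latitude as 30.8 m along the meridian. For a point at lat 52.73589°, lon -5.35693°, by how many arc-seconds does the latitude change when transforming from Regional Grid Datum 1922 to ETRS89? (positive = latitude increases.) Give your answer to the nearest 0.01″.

Δφ = 8.93″

1″ of latitude = 30.80 m, so Δφ = 275.0 / 30.80 = 8.929″.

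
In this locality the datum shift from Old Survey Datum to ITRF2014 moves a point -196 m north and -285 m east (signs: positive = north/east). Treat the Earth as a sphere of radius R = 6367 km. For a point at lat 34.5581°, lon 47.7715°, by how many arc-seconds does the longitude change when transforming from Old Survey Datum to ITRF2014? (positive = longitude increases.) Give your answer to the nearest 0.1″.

Δλ = -11.2″

At latitude 34.5581°, cos φ = 0.823551.
One radian of longitude at latitude φ spans R cos φ, so Δλ = ΔE / (R cos φ) = -285.0 / (6367000 × 0.823551) = -5.4352e-05 rad = -11.211″.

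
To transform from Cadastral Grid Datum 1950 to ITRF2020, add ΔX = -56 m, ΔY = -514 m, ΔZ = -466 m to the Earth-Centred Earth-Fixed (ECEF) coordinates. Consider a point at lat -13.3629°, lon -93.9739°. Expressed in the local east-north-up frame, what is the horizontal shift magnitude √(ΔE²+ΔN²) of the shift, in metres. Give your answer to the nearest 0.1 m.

334.6 m

At φ = -13.3629°, λ = -93.9739°: sin φ = -0.231118, cos φ = 0.972926, sin λ = -0.997596, cos λ = -0.069302.
ΔE = −sin λ·ΔX + cos λ·ΔY = −(-0.997596)·(-56) + (-0.069302)·(-514) = -20.24 m.
ΔN = −sin φ cos λ·ΔX − sin φ sin λ·ΔY + cos φ·ΔZ = −(-0.231118)(-0.069302)(-56) − (-0.231118)(-0.997596)(-514) + (0.972926)(-466) = -333.98 m.
Horizontal magnitude = √(ΔE² + ΔN²) = √((-20.24)² + (-333.98)²) = 334.59 m.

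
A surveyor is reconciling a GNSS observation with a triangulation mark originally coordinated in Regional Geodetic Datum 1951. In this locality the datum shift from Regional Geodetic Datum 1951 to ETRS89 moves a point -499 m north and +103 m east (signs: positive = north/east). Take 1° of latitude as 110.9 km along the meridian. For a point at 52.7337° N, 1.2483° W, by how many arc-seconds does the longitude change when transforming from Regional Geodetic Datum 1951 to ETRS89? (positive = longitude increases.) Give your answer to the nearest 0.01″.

Δλ = 5.52″

At latitude 52.7337°, cos φ = 0.605520.
1° of longitude at this latitude = 110.9 × cos φ = 67.15 km, so Δλ = 103.0 / 67152.2 = 0.0015338° = 5.522″.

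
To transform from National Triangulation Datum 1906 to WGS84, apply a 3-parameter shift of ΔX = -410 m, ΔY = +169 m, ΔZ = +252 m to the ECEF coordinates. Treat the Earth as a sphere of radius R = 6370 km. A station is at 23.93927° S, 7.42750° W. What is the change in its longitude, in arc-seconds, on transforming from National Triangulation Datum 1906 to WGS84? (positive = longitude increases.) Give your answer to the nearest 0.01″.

Δλ = 4.06″

sin φ = -0.405768, cos φ = 0.913976, sin λ = -0.129272, cos λ = 0.991609.
East component: ΔE = −sin λ·ΔX + cos λ·ΔY = −(-0.129272)(-410) + (0.991609)(169) = 114.58 m.
1° of latitude spans πR/180 = 111177 m; at latitude φ, 1° of longitude spans that × cos φ = 101613.5 m, so Δλ = 114.58 / 101613.5 × 3600 = 4.059″.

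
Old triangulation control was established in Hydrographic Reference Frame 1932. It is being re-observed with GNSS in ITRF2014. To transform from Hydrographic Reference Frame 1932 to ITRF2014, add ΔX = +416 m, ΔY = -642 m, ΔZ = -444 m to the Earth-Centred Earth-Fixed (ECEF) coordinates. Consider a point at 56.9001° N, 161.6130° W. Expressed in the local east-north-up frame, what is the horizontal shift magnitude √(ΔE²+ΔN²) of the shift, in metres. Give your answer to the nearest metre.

745 m

At φ = 56.9001°, λ = -161.6130°: sin φ = 0.837720, cos φ = 0.546100, sin λ = -0.315434, cos λ = -0.948948.
ΔE = −sin λ·ΔX + cos λ·ΔY = −(-0.315434)·(416) + (-0.948948)·(-642) = 740.44 m.
ΔN = −sin φ cos λ·ΔX − sin φ sin λ·ΔY + cos φ·ΔZ = −(0.837720)(-0.948948)(416) − (0.837720)(-0.315434)(-642) + (0.546100)(-444) = -81.41 m.
Horizontal magnitude = √(ΔE² + ΔN²) = √(740.44² + (-81.41)²) = 744.91 m.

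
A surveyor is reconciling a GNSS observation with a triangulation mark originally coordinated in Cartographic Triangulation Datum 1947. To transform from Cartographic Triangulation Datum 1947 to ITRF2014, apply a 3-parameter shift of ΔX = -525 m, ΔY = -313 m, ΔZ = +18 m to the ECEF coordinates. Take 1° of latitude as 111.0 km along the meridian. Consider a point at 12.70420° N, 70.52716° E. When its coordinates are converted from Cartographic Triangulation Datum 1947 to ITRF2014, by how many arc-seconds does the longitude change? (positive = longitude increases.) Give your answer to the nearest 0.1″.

sin φ = 0.219918, cos φ = 0.975518, sin λ = 0.942800, cos λ = 0.333360.
East component: ΔE = −sin λ·ΔX + cos λ·ΔY = −(0.942800)(-525) + (0.333360)(-313) = 390.63 m.
1° of latitude spans 111000 m; at latitude φ, 1° of longitude spans that × cos φ = 108282.5 m, so Δλ = 390.63 / 108282.5 × 3600 = 12.987″.

Δλ = 13.0″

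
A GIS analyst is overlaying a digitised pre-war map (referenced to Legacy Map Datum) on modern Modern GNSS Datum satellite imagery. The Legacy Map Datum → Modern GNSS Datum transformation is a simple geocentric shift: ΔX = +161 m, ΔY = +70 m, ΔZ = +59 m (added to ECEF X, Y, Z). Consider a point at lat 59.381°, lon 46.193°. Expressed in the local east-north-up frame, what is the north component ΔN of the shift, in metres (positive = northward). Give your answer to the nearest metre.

ΔN = -109 m

The local north axis is (−sin φ cos λ, −sin φ sin λ, cos φ), giving ΔN = -95.910 − 43.474 + 30.050 = -109.33 m.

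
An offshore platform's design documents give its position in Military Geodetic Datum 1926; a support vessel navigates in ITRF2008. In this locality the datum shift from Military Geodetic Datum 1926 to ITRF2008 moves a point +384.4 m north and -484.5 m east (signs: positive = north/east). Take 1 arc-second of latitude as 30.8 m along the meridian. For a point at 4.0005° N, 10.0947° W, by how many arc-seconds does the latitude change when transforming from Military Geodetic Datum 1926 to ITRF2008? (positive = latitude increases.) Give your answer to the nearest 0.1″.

1″ of latitude = 30.80 m, so Δφ = 384.4 / 30.80 = 12.481″.

Δφ = 12.5″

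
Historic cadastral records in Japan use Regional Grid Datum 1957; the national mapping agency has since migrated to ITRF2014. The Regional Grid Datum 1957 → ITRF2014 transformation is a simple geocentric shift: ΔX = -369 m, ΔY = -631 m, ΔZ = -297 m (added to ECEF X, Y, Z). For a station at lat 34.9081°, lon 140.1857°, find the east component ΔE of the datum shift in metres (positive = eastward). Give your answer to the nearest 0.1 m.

The local east axis at (φ, λ) is (−sin λ, cos λ, 0), so ΔE = −sin(140.1857°)·(-369) + cos(140.1857°)·(-631) = 720.96 m.

ΔE = 721.0 m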